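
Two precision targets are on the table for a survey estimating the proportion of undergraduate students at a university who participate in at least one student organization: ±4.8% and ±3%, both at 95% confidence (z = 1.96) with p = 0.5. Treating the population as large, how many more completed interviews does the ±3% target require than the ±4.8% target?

651

At ±4.8%: n = 1.96² × 0.2500 / 0.048² ≈ 416.84 → 417.
At ±3%: n = 1.96² × 0.2500 / 0.030² ≈ 1067.11 → 1068.
Additional respondents: 1068 − 417 = 651.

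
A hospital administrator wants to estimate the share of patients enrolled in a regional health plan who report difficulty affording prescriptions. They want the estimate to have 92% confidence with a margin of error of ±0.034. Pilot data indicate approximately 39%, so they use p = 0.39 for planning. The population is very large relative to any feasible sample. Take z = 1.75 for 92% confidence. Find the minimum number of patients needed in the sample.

631

With p = 0.39, p(1−p) = 0.2379.
n = z²·p(1−p)/E² = 1.75² × 0.2379 / 0.034² = 3.0625 × 0.2379 / 0.001156 ≈ 630.25.
Rounding up gives n = 631.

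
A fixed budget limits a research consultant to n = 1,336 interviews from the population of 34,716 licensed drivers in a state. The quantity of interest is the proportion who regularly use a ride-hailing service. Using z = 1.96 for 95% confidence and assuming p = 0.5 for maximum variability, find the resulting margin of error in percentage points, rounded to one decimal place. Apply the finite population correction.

2.6

Finite-population factor: (N−n)/(N−1) = (34716−1336)/(34716−1) = 0.9615.
SE(p̂) = √[p(1−p)/n · (N−n)/(N−1)] = √[0.2500/1336 × 0.9615] = 0.01341.
E = z × SE = 1.96 × 0.01341 = 0.02629 ≈ 2.6 percentage points.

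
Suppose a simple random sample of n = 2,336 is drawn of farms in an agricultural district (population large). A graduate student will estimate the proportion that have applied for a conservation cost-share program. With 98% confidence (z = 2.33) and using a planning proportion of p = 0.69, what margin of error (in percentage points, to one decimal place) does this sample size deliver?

2.2

SE(p̂) = √[p(1−p)/n] = √[0.2139/2336] = 0.00957.
E = z × SE = 2.33 × 0.00957 = 0.02230, or 2.2 percentage points.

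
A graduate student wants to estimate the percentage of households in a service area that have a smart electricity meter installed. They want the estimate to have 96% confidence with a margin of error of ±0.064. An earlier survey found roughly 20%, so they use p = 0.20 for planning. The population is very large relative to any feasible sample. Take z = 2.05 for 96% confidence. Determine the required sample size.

With p = 0.20, p(1−p) = 0.1600.
n = z²·p(1−p)/E² = 2.05² × 0.1600 / 0.064² = 4.2025 × 0.1600 / 0.004096 ≈ 164.16.
Rounding up gives n = 165.

165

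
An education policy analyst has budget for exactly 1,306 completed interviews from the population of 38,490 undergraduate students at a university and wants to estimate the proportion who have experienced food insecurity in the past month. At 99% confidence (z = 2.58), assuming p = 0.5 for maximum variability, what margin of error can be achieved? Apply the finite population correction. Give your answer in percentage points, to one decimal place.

Finite-population factor: (N−n)/(N−1) = (38490−1306)/(38490−1) = 0.9661.
SE(p̂) = √[p(1−p)/n · (N−n)/(N−1)] = √[0.2500/1306 × 0.9661] = 0.01360.
E = z × SE = 2.58 × 0.01360 = 0.03509 ≈ 3.5 percentage points.

3.5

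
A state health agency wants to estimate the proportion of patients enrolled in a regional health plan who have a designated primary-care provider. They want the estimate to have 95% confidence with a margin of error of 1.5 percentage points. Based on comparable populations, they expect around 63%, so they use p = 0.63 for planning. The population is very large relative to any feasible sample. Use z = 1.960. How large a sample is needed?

With p = 0.63, p(1−p) = 0.2331.
n = z²·p(1−p)/E² = 1.960² × 0.2331 / 0.015² = 3.8416 × 0.2331 / 0.000225 ≈ 3979.90.
Rounding up gives n = 3980.

3980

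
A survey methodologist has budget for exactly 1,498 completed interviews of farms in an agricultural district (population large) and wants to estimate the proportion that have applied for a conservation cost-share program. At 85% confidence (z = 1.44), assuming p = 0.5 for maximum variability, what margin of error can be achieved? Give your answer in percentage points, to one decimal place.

SE(p̂) = √[p(1−p)/n] = √[0.2500/1498] = 0.01292.
E = z × SE = 1.44 × 0.01292 = 0.01860, or 1.9 percentage points.

1.9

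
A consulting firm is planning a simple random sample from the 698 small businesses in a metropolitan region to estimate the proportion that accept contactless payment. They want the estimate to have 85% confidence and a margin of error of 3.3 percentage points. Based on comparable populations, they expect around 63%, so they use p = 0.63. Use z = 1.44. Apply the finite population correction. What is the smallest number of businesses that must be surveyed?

Unadjusted: n₀ = 1.44² × 0.63 × 0.37 / 0.033² ≈ 443.85, so n₀ = 444.
Finite population correction with N = 698: n = n₀ / (1 + (n₀−1)/N) = 444 / (1 + 443/698) = 444 / 1.6347 ≈ 271.61.
Rounding up, n = 272.

272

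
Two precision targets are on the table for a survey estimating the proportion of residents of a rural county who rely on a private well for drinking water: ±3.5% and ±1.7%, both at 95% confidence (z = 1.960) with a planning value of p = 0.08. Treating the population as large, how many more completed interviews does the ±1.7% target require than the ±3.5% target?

748

At ±3.5%: n = 1.960² × 0.0736 / 0.035² ≈ 230.81 → 231.
At ±1.7%: n = 1.960² × 0.0736 / 0.017² ≈ 978.35 → 979.
Additional respondents: 979 − 231 = 748.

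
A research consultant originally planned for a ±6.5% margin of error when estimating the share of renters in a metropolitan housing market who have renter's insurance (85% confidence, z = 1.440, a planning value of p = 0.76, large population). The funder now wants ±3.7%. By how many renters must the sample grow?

187

At ±6.5%: n = 1.440² × 0.1824 / 0.065² ≈ 89.52 → 90.
At ±3.7%: n = 1.440² × 0.1824 / 0.037² ≈ 276.28 → 277.
Additional respondents: 277 − 90 = 187.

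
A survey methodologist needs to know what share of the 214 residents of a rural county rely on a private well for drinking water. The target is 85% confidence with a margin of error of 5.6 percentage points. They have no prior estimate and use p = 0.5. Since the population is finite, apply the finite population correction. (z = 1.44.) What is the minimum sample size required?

94

Unadjusted: n₀ = 1.44² × 0.50 × 0.50 / 0.056² ≈ 165.31, so n₀ = 166.
Finite population correction with N = 214: n = n₀ / (1 + (n₀−1)/N) = 166 / (1 + 165/214) = 166 / 1.7710 ≈ 93.73.
Rounding up, n = 94.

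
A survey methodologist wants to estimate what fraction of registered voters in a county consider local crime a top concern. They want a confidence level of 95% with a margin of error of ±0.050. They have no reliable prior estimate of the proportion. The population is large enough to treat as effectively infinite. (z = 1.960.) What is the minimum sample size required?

385

With no prior estimate, use p = 0.5, giving p(1−p) = 0.25.
n = z²·p(1−p)/E² = 1.960² × 0.2500 / 0.050² = 3.8416 × 0.2500 / 0.002500 ≈ 384.16.
Rounding up gives n = 385.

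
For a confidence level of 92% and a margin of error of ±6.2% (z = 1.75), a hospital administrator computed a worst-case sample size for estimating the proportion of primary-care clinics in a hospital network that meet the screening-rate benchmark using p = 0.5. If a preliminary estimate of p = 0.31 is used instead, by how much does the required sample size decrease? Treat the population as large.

29

Conservative (p = 0.5): n = 1.75² × 0.25 / 0.062² ≈ 199.17 → 200.
Using p = 0.31: p(1−p) = 0.2139, so n = 1.75² × 0.2139 / 0.062² ≈ 170.41 → 171.
Reduction: 200 − 171 = 29.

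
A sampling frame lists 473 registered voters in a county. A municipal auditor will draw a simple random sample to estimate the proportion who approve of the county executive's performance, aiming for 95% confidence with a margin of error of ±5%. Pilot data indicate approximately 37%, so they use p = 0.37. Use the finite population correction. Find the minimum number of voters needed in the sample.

205

For 95% confidence, z = 1.960.
Unadjusted: n₀ = 1.960² × 0.37 × 0.63 / 0.050² ≈ 358.19, so n₀ = 359.
Finite population correction with N = 473: n = n₀ / (1 + (n₀−1)/N) = 359 / (1 + 358/473) = 359 / 1.7569 ≈ 204.34.
Rounding up, n = 205.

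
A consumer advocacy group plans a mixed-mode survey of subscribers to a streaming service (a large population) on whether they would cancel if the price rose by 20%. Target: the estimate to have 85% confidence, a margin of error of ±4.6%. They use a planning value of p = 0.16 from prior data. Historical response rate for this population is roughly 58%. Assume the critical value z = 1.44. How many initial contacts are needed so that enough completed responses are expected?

228

Completed interviews needed: n₀ = 1.44² × 0.1344 / 0.046² ≈ 131.71 → 132.
At a 58% response rate, contacts needed = 132 / 0.58 ≈ 227.59 → 228.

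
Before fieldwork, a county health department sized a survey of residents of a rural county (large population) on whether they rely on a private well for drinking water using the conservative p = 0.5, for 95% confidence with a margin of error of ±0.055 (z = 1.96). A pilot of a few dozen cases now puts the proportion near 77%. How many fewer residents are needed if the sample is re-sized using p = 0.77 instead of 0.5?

Conservative (p = 0.5): n = 1.96² × 0.25 / 0.055² ≈ 317.49 → 318.
Using p = 0.77: p(1−p) = 0.1771, so n = 1.96² × 0.1771 / 0.055² ≈ 224.91 → 225.
Reduction: 318 − 225 = 93.

93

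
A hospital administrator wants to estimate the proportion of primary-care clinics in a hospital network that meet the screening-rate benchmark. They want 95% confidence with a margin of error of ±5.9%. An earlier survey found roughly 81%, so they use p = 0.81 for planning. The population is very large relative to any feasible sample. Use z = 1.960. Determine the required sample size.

170

With p = 0.81, p(1−p) = 0.1539.
n = z²·p(1−p)/E² = 1.960² × 0.1539 / 0.059² = 3.8416 × 0.1539 / 0.003481 ≈ 169.84.
Rounding up gives n = 170.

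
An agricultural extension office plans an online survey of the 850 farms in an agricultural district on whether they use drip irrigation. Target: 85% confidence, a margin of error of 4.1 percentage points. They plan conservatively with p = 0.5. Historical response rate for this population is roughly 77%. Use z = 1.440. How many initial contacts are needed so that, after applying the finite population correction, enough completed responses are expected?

295

Completed interviews needed (unadjusted): n₀ = 1.440² × 0.2500 / 0.041² ≈ 308.39 → 309.
FPC for N = 850: n = 309 / (1 + 308/850) = 309 / 1.3624 ≈ 226.81 → 227.
At a 77% response rate, contacts needed = 227 / 0.77 ≈ 294.81 → 295.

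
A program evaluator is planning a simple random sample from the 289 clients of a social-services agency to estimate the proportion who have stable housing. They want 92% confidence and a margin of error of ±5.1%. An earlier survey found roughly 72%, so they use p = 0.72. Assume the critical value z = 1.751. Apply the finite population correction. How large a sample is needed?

131

Unadjusted: n₀ = 1.751² × 0.72 × 0.28 / 0.051² ≈ 237.64, so n₀ = 238.
Finite population correction with N = 289: n = n₀ / (1 + (n₀−1)/N) = 238 / (1 + 237/289) = 238 / 1.8201 ≈ 130.76.
Rounding up, n = 131.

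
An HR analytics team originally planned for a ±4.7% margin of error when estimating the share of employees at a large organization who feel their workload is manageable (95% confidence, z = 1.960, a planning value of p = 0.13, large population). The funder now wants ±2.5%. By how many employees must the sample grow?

At ±4.7%: n = 1.960² × 0.1131 / 0.047² ≈ 196.69 → 197.
At ±2.5%: n = 1.960² × 0.1131 / 0.025² ≈ 695.18 → 696.
Additional respondents: 696 − 197 = 499.

499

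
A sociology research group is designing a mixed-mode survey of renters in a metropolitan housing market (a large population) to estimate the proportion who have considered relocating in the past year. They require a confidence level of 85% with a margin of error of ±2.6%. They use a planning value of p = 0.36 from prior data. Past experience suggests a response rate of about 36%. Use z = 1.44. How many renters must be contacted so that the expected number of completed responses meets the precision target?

Completed interviews needed: n₀ = 1.44² × 0.2304 / 0.026² ≈ 706.74 → 707.
At a 36% response rate, contacts needed = 707 / 0.36 ≈ 1963.89 → 1964.

1964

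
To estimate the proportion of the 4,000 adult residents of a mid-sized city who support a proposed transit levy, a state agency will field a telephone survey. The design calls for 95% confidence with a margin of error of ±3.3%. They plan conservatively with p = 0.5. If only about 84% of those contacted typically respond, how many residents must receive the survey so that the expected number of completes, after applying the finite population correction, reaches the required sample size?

For 95% confidence, z = 1.960.
Completed interviews needed (unadjusted): n₀ = 1.960² × 0.2500 / 0.033² ≈ 881.91 → 882.
FPC for N = 4,000: n = 882 / (1 + 881/4000) = 882 / 1.2203 ≈ 722.80 → 723.
At an 84% response rate, contacts needed = 723 / 0.84 ≈ 860.71 → 861.

861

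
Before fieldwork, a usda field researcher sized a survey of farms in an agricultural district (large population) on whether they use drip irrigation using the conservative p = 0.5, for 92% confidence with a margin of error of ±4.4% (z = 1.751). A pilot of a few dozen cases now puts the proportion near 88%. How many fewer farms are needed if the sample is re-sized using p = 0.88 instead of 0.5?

228

Conservative (p = 0.5): n = 1.751² × 0.25 / 0.044² ≈ 395.92 → 396.
Using p = 0.88: p(1−p) = 0.1056, so n = 1.751² × 0.1056 / 0.044² ≈ 167.24 → 168.
Reduction: 396 − 168 = 228.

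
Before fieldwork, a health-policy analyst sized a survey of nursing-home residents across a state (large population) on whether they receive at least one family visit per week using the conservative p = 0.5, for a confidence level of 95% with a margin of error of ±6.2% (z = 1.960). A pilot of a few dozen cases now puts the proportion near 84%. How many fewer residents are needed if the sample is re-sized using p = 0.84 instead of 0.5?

115

Conservative (p = 0.5): n = 1.960² × 0.25 / 0.062² ≈ 249.84 → 250.
Using p = 0.84: p(1−p) = 0.1344, so n = 1.960² × 0.1344 / 0.062² ≈ 134.32 → 135.
Reduction: 250 − 135 = 115.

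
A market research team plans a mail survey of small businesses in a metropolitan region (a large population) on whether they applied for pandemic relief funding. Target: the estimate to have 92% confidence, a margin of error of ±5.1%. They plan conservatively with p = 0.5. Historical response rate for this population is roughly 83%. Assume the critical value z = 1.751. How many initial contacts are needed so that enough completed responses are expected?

356

Completed interviews needed: n₀ = 1.751² × 0.2500 / 0.051² ≈ 294.69 → 295.
At an 83% response rate, contacts needed = 295 / 0.83 ≈ 355.42 → 356.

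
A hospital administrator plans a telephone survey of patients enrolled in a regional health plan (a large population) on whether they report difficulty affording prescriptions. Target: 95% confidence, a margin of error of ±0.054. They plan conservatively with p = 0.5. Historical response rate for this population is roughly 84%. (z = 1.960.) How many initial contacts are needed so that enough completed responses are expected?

Completed interviews needed: n₀ = 1.960² × 0.2500 / 0.054² ≈ 329.36 → 330.
At an 84% response rate, contacts needed = 330 / 0.84 ≈ 392.86 → 393.

393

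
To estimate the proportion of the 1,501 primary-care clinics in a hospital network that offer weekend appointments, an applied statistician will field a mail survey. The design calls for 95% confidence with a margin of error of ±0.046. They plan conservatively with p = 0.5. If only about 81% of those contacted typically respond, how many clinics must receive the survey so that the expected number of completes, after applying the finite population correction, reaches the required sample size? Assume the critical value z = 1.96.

431

Completed interviews needed (unadjusted): n₀ = 1.96² × 0.2500 / 0.046² ≈ 453.88 → 454.
FPC for N = 1,501: n = 454 / (1 + 453/1501) = 454 / 1.3018 ≈ 348.75 → 349.
At an 81% response rate, contacts needed = 349 / 0.81 ≈ 430.86 → 431.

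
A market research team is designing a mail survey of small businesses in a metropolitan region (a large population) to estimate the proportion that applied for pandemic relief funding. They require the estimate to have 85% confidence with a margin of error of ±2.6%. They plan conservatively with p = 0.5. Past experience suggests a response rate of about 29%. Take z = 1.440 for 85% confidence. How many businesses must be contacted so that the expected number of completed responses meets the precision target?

2645

Completed interviews needed: n₀ = 1.440² × 0.2500 / 0.026² ≈ 766.86 → 767.
At a 29% response rate, contacts needed = 767 / 0.29 ≈ 2644.83 → 2645.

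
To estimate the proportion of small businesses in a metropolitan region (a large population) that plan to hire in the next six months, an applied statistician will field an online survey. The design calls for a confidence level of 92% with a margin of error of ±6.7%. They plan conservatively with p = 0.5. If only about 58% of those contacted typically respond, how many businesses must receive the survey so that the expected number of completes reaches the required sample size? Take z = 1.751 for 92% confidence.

Completed interviews needed: n₀ = 1.751² × 0.2500 / 0.067² ≈ 170.75 → 171.
At a 58% response rate, contacts needed = 171 / 0.58 ≈ 294.83 → 295.

295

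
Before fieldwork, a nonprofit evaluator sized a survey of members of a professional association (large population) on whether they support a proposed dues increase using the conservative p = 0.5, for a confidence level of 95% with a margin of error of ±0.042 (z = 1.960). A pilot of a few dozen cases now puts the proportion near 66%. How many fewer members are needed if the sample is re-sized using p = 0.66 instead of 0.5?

Conservative (p = 0.5): n = 1.960² × 0.25 / 0.042² ≈ 544.44 → 545.
Using p = 0.66: p(1−p) = 0.2244, so n = 1.960² × 0.2244 / 0.042² ≈ 488.69 → 489.
Reduction: 545 − 489 = 56.

56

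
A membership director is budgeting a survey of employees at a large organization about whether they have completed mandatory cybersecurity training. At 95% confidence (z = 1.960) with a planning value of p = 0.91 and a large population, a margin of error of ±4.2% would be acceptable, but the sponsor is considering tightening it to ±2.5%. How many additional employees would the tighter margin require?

At ±4.2%: n = 1.960² × 0.0819 / 0.042² ≈ 178.36 → 179.
At ±2.5%: n = 1.960² × 0.0819 / 0.025² ≈ 503.40 → 504.
Additional respondents: 504 − 179 = 325.

325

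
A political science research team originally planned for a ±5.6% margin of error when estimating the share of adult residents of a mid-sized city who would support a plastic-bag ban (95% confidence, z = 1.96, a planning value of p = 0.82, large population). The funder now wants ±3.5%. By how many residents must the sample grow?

At ±5.6%: n = 1.96² × 0.1476 / 0.056² ≈ 180.81 → 181.
At ±3.5%: n = 1.96² × 0.1476 / 0.035² ≈ 462.87 → 463.
Additional respondents: 463 − 181 = 282.

282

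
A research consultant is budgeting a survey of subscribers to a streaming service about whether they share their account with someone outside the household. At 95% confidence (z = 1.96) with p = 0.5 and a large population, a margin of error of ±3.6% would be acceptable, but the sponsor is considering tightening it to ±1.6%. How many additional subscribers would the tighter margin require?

3010

At ±3.6%: n = 1.96² × 0.2500 / 0.036² ≈ 741.05 → 742.
At ±1.6%: n = 1.96² × 0.2500 / 0.016² ≈ 3751.56 → 3752.
Additional respondents: 3752 − 742 = 3010.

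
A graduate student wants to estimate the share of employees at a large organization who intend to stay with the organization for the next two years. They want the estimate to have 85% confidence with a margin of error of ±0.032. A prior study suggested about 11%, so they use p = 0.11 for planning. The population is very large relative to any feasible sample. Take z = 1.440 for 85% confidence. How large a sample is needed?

With p = 0.11, p(1−p) = 0.0979.
n = z²·p(1−p)/E² = 1.440² × 0.0979 / 0.032² = 2.0736 × 0.0979 / 0.001024 ≈ 198.25.
Rounding up gives n = 199.

199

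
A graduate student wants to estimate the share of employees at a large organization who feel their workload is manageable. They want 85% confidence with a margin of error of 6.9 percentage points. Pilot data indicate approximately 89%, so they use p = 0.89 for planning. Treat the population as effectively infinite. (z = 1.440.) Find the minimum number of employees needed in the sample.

43

With p = 0.89, p(1−p) = 0.0979.
n = z²·p(1−p)/E² = 1.440² × 0.0979 / 0.069² = 2.0736 × 0.0979 / 0.004761 ≈ 42.64.
Rounding up gives n = 43.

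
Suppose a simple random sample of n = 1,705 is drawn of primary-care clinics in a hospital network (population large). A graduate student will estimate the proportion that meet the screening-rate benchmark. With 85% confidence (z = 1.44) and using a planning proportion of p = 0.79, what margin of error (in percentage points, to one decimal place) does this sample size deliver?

SE(p̂) = √[p(1−p)/n] = √[0.1659/1705] = 0.00986.
E = z × SE = 1.44 × 0.00986 = 0.01420, or 1.4 percentage points.

1.4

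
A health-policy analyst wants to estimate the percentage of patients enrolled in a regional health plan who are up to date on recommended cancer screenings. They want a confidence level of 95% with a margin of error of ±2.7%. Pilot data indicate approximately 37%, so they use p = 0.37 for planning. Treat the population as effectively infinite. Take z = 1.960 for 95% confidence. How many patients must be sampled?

1229

With p = 0.37, p(1−p) = 0.2331.
n = z²·p(1−p)/E² = 1.960² × 0.2331 / 0.027² = 3.8416 × 0.2331 / 0.000729 ≈ 1228.36.
Rounding up gives n = 1229.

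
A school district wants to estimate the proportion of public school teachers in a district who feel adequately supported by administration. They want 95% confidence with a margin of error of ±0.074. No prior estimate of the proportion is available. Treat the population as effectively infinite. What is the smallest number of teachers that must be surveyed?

For 95% confidence, z = 1.96.
With no prior estimate, use p = 0.5, giving p(1−p) = 0.25.
n = z²·p(1−p)/E² = 1.96² × 0.2500 / 0.074² = 3.8416 × 0.2500 / 0.005476 ≈ 175.38.
Rounding up gives n = 176.

176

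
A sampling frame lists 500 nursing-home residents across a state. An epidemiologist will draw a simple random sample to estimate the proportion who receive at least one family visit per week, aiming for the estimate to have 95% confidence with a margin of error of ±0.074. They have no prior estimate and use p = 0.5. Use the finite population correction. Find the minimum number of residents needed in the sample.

131

For 95% confidence, z = 1.96.
Unadjusted: n₀ = 1.96² × 0.50 × 0.50 / 0.074² ≈ 175.38, so n₀ = 176.
Finite population correction with N = 500: n = n₀ / (1 + (n₀−1)/N) = 176 / (1 + 175/500) = 176 / 1.3500 ≈ 130.37.
Rounding up, n = 131.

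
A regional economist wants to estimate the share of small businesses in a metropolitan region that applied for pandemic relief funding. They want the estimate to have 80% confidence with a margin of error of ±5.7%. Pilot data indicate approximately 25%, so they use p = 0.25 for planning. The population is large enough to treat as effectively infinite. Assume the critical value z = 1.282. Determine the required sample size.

With p = 0.25, p(1−p) = 0.1875.
n = z²·p(1−p)/E² = 1.282² × 0.1875 / 0.057² = 1.6435 × 0.1875 / 0.003249 ≈ 94.85.
Rounding up gives n = 95.

95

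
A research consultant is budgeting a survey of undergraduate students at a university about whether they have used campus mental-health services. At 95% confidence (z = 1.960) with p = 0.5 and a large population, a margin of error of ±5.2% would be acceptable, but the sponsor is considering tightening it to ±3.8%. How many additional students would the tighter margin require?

310

At ±5.2%: n = 1.960² × 0.2500 / 0.052² ≈ 355.18 → 356.
At ±3.8%: n = 1.960² × 0.2500 / 0.038² ≈ 665.10 → 666.
Additional respondents: 666 − 356 = 310.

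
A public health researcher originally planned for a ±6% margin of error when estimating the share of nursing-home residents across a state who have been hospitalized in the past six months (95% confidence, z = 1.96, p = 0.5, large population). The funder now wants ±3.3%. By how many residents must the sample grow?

At ±6%: n = 1.96² × 0.2500 / 0.060² ≈ 266.78 → 267.
At ±3.3%: n = 1.96² × 0.2500 / 0.033² ≈ 881.91 → 882.
Additional respondents: 882 − 267 = 615.

615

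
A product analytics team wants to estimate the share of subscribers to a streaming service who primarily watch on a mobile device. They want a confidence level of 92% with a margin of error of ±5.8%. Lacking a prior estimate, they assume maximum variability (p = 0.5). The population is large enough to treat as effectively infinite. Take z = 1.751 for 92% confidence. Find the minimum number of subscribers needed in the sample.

228

With p = 0.5, p(1−p) = 0.25.
n = z²·p(1−p)/E² = 1.751² × 0.2500 / 0.058² = 3.0660 × 0.2500 / 0.003364 ≈ 227.85.
Rounding up gives n = 228.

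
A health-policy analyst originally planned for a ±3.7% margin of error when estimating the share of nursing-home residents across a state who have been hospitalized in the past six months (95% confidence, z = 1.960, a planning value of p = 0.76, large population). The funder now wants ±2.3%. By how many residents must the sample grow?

813

At ±3.7%: n = 1.960² × 0.1824 / 0.037² ≈ 511.84 → 512.
At ±2.3%: n = 1.960² × 0.1824 / 0.023² ≈ 1324.59 → 1325.
Additional respondents: 1325 − 512 = 813.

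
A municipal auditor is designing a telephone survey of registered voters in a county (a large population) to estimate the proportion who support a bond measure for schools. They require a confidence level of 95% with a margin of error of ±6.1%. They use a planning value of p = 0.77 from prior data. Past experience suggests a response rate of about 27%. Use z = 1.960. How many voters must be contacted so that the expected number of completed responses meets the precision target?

678

Completed interviews needed: n₀ = 1.960² × 0.1771 / 0.061² ≈ 182.84 → 183.
At a 27% response rate, contacts needed = 183 / 0.27 ≈ 677.78 → 678.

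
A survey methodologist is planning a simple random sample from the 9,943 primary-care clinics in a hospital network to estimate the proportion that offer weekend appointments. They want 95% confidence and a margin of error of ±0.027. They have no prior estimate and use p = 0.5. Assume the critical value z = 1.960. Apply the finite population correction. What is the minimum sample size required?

1164

Unadjusted: n₀ = 1.960² × 0.50 × 0.50 / 0.027² ≈ 1317.42, so n₀ = 1318.
Finite population correction with N = 9,943: n = n₀ / (1 + (n₀−1)/N) = 1318 / (1 + 1317/9943) = 1318 / 1.1325 ≈ 1163.84.
Rounding up, n = 1164.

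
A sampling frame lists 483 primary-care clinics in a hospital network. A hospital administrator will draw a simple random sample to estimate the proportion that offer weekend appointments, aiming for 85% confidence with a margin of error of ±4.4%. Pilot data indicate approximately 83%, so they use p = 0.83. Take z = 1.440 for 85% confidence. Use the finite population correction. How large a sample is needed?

116

Unadjusted: n₀ = 1.440² × 0.83 × 0.17 / 0.044² ≈ 151.13, so n₀ = 152.
Finite population correction with N = 483: n = n₀ / (1 + (n₀−1)/N) = 152 / (1 + 151/483) = 152 / 1.3126 ≈ 115.80.
Rounding up, n = 116.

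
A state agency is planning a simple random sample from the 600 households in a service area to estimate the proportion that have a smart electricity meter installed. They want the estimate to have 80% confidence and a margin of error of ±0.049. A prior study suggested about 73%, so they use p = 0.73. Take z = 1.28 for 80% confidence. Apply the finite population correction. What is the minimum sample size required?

111

Unadjusted: n₀ = 1.28² × 0.73 × 0.27 / 0.049² ≈ 134.50, so n₀ = 135.
Finite population correction with N = 600: n = n₀ / (1 + (n₀−1)/N) = 135 / (1 + 134/600) = 135 / 1.2233 ≈ 110.35.
Rounding up, n = 111.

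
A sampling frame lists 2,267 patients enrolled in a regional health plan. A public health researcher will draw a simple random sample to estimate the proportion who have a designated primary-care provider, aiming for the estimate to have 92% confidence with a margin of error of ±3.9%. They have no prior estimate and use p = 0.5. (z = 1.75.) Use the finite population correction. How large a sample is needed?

413

Unadjusted: n₀ = 1.75² × 0.50 × 0.50 / 0.039² ≈ 503.37, so n₀ = 504.
Finite population correction with N = 2,267: n = n₀ / (1 + (n₀−1)/N) = 504 / (1 + 503/2267) = 504 / 1.2219 ≈ 412.48.
Rounding up, n = 413.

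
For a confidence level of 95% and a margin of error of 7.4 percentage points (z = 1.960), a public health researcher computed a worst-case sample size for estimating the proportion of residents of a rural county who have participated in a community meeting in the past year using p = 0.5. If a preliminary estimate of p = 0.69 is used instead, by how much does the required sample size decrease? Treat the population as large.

Conservative (p = 0.5): n = 1.960² × 0.25 / 0.074² ≈ 175.38 → 176.
Using p = 0.69: p(1−p) = 0.2139, so n = 1.960² × 0.2139 / 0.074² ≈ 150.06 → 151.
Reduction: 176 − 151 = 25.

25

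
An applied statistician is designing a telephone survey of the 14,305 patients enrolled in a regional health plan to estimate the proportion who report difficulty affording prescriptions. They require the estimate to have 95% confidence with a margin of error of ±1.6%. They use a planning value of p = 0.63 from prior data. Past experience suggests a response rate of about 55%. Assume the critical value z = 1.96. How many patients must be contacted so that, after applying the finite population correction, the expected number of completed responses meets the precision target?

Completed interviews needed (unadjusted): n₀ = 1.96² × 0.2331 / 0.016² ≈ 3497.96 → 3498.
FPC for N = 14,305: n = 3498 / (1 + 3497/14305) = 3498 / 1.2445 ≈ 2810.86 → 2811.
At a 55% response rate, contacts needed = 2811 / 0.55 ≈ 5110.91 → 5111.

5111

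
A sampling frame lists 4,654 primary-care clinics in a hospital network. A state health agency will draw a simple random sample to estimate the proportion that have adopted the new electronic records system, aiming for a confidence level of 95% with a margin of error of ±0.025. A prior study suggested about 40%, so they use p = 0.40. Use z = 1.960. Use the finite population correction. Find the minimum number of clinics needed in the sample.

Unadjusted: n₀ = 1.960² × 0.40 × 0.60 / 0.025² ≈ 1475.17, so n₀ = 1476.
Finite population correction with N = 4,654: n = n₀ / (1 + (n₀−1)/N) = 1476 / (1 + 1475/4654) = 1476 / 1.3169 ≈ 1120.79.
Rounding up, n = 1121.

1121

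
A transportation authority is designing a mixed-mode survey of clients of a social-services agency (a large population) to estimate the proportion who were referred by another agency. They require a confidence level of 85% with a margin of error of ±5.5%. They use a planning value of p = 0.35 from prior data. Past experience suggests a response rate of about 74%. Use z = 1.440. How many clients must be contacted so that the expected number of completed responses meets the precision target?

211

Completed interviews needed: n₀ = 1.440² × 0.2275 / 0.055² ≈ 155.95 → 156.
At a 74% response rate, contacts needed = 156 / 0.74 ≈ 210.81 → 211.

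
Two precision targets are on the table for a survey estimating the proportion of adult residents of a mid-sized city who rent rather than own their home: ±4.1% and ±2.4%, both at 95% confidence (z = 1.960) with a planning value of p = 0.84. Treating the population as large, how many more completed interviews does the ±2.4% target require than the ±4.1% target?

At ±4.1%: n = 1.960² × 0.1344 / 0.041² ≈ 307.15 → 308.
At ±2.4%: n = 1.960² × 0.1344 / 0.024² ≈ 896.37 → 897.
Additional respondents: 897 − 308 = 589.

589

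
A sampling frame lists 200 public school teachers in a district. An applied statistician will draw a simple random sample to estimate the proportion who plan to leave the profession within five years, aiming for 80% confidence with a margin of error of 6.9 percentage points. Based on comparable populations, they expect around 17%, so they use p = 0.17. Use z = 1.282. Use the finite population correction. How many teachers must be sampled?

40

Unadjusted: n₀ = 1.282² × 0.17 × 0.83 / 0.069² ≈ 48.71, so n₀ = 49.
Finite population correction with N = 200: n = n₀ / (1 + (n₀−1)/N) = 49 / (1 + 48/200) = 49 / 1.2400 ≈ 39.52.
Rounding up, n = 40.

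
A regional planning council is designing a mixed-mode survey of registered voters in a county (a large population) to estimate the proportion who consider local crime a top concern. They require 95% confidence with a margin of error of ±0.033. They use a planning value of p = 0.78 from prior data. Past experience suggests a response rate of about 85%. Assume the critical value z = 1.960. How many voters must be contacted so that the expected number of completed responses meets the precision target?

713

Completed interviews needed: n₀ = 1.960² × 0.1716 / 0.033² ≈ 605.34 → 606.
At an 85% response rate, contacts needed = 606 / 0.85 ≈ 712.94 → 713.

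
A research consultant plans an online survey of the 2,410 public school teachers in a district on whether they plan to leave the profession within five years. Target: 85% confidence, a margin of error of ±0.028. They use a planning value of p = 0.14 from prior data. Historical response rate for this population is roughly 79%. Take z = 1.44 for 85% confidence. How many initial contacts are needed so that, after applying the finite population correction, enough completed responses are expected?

357

Completed interviews needed (unadjusted): n₀ = 1.44² × 0.1204 / 0.028² ≈ 318.45 → 319.
FPC for N = 2,410: n = 319 / (1 + 318/2410) = 319 / 1.1320 ≈ 281.81 → 282.
At a 79% response rate, contacts needed = 282 / 0.79 ≈ 356.96 → 357.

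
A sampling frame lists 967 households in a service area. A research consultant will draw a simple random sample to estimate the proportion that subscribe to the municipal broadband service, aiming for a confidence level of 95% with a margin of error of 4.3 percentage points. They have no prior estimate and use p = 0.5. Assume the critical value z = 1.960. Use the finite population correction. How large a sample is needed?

Unadjusted: n₀ = 1.960² × 0.50 × 0.50 / 0.043² ≈ 519.42, so n₀ = 520.
Finite population correction with N = 967: n = n₀ / (1 + (n₀−1)/N) = 520 / (1 + 519/967) = 520 / 1.5367 ≈ 338.38.
Rounding up, n = 339.

339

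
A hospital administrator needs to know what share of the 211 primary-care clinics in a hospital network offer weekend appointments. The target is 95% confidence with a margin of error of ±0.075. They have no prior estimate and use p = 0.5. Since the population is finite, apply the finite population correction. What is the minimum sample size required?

For 95% confidence, z = 1.960.
Unadjusted: n₀ = 1.960² × 0.50 × 0.50 / 0.075² ≈ 170.74, so n₀ = 171.
Finite population correction with N = 211: n = n₀ / (1 + (n₀−1)/N) = 171 / (1 + 170/211) = 171 / 1.8057 ≈ 94.70.
Rounding up, n = 95.

95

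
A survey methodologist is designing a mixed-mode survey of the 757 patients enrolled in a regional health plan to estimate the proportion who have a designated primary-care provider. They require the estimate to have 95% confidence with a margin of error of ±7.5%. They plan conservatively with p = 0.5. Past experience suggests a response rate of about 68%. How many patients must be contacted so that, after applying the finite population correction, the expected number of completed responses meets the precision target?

For 95% confidence, z = 1.960.
Completed interviews needed (unadjusted): n₀ = 1.960² × 0.2500 / 0.075² ≈ 170.74 → 171.
FPC for N = 757: n = 171 / (1 + 170/757) = 171 / 1.2246 ≈ 139.64 → 140.
At a 68% response rate, contacts needed = 140 / 0.68 ≈ 205.88 → 206.

206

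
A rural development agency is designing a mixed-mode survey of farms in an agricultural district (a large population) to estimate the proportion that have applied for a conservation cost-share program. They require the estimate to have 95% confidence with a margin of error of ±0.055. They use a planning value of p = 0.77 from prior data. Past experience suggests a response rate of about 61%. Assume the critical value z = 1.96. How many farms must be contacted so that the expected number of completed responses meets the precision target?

Completed interviews needed: n₀ = 1.96² × 0.1771 / 0.055² ≈ 224.91 → 225.
At a 61% response rate, contacts needed = 225 / 0.61 ≈ 368.85 → 369.

369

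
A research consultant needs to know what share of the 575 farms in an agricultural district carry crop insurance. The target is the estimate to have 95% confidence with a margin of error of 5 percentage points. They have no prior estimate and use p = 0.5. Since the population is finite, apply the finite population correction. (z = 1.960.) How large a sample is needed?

231

Unadjusted: n₀ = 1.960² × 0.50 × 0.50 / 0.050² ≈ 384.16, so n₀ = 385.
Finite population correction with N = 575: n = n₀ / (1 + (n₀−1)/N) = 385 / (1 + 384/575) = 385 / 1.6678 ≈ 230.84.
Rounding up, n = 231.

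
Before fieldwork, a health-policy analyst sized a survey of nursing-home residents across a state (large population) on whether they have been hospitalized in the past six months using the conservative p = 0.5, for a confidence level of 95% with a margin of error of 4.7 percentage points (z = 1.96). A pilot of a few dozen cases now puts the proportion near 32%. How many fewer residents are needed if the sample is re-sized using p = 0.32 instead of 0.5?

Conservative (p = 0.5): n = 1.96² × 0.25 / 0.047² ≈ 434.77 → 435.
Using p = 0.32: p(1−p) = 0.2176, so n = 1.96² × 0.2176 / 0.047² ≈ 378.42 → 379.
Reduction: 435 − 379 = 56.

56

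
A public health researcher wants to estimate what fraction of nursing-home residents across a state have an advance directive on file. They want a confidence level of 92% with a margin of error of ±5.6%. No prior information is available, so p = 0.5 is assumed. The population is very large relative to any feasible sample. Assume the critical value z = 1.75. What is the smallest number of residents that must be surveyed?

With p = 0.5, p(1−p) = 0.25.
n = z²·p(1−p)/E² = 1.75² × 0.2500 / 0.056² = 3.0625 × 0.2500 / 0.003136 ≈ 244.14.
Rounding up gives n = 245.

245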